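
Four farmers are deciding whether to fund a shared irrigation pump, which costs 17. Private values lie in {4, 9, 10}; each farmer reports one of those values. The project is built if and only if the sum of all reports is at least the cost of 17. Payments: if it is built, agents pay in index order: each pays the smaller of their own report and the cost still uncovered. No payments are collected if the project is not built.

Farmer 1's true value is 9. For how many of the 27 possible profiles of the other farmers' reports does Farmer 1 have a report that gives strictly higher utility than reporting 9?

Others report (4, 4, 9): truth gives 0; report 4 gives 5 > 0. Violating.
Others report (4, 4, 10): truth gives 0; report 4 gives 5 > 0. Violating.
Others report (4, 9, 4): truth gives 0; report 4 gives 5 > 0. Violating.
Others report (4, 9, 9): truth gives 0; report 4 gives 5 > 0. Violating.
Others report (4, 4, 4): truth gives 0; no alternative beats it.
(Checking all 27 profiles: 26 have a profitable deviation, 1 does not.)

26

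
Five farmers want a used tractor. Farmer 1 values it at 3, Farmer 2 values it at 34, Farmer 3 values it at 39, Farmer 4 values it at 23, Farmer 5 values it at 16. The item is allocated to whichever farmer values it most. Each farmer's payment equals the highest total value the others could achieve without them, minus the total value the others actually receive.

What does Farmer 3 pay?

34

Farmer 3 has the highest value and receives the item.
Without Farmer 3, the item would go to the next-highest value, 34, so the others could achieve 34.
With Farmer 3 present and winning, the others receive nothing, so their total is 0.
Payment = 34 - 0 = 34.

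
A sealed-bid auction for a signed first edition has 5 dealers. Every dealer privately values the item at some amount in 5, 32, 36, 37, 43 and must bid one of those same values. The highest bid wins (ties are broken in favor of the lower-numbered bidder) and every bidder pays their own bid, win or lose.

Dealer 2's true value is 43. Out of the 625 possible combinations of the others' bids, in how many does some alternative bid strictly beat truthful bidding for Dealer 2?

Others bid (5, 5, 5, 5): truth gives 0; bid 32 gives 11 > 0. Violating.
Others bid (5, 5, 5, 32): truth gives 0; bid 32 gives 11 > 0. Violating.
Others bid (5, 5, 5, 36): truth gives 0; bid 36 gives 7 > 0. Violating.
Others bid (5, 5, 5, 37): truth gives 0; bid 37 gives 6 > 0. Violating.
Others bid (5, 5, 5, 43): truth gives 0; no alternative beats it.
Others bid (5, 5, 32, 43): truth gives 0; no alternative beats it.
(Checking all 625 profiles: 317 have a profitable deviation, 308 do not.)

317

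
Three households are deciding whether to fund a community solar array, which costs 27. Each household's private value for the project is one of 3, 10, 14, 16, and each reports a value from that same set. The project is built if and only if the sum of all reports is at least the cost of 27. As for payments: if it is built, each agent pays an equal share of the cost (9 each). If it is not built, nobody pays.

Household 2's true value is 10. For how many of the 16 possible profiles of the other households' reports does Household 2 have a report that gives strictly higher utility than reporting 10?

2

Others report (3, 10): truth gives 0; report 14 gives 1 > 0. Violating.
Others report (10, 3): truth gives 0; report 14 gives 1 > 0. Violating.
Others report (3, 3): truth gives 0; no alternative beats it.
Others report (3, 14): truth gives 1; no alternative beats it.
(Checking all 16 profiles: 2 have a profitable deviation, 14 do not.)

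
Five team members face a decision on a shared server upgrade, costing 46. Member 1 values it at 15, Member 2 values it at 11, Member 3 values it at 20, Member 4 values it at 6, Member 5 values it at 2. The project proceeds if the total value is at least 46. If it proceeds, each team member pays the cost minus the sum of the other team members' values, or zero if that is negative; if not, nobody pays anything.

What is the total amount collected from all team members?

22

Total value 54 ≥ cost 46, so it is built.
Member 1: others sum to 39; max(0, 46 - 39) = 7.
Member 2: others sum to 43; max(0, 46 - 43) = 3.
Member 3: others sum to 34; max(0, 46 - 34) = 12.
Member 4: others sum to 48; max(0, 46 - 48) = 0.
Member 5: others sum to 52; max(0, 46 - 52) = 0.
Total collected = 7 + 3 + 12 + 0 + 0 = 22.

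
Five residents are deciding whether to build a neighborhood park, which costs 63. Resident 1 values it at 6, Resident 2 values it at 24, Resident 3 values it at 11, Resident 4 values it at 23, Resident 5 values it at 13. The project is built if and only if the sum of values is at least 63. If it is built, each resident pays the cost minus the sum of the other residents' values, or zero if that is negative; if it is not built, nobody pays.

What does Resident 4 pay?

9

Total value 77 ≥ cost 63, so the project is built.
The other residents' values sum to 54.
Cost minus that sum is 63 - 54 = 9.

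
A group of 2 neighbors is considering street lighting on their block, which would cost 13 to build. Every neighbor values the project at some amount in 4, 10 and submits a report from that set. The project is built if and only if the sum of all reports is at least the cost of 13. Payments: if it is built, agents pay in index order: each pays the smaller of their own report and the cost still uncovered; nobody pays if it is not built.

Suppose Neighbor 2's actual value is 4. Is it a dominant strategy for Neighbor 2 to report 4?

Yes

Check each profile of the others' reports and compare truth against every alternative report.
Others report (4): truth gives 0, best alternative gives -5.
Others report (10): truth gives 1, best alternative gives 1.
In every case the truthful report is at least as good as any alternative, so it is a dominant strategy.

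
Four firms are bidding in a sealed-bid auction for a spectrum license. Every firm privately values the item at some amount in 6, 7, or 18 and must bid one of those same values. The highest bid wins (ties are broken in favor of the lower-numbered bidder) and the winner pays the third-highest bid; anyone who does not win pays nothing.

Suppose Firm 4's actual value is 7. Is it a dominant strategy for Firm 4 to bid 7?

Consider the case where Firm 1 bids 6, Firm 2 bids 6 and Firm 3 bids 7.
Truthful bid 7: loses, pays 0, utility 0.
Bid 18 instead: wins, pays 6, utility 7 - 6 = 1.
Since 1 > 0, bidding 18 is strictly better here, so truthful bidding is not dominant.

No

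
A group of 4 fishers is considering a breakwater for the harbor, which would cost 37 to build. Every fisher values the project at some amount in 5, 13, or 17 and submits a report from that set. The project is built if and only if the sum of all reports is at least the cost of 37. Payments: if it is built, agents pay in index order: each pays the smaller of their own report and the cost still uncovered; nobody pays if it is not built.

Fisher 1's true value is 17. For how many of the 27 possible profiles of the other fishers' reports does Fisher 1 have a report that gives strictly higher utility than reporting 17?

23

Others report (5, 5, 17): truth gives 0; report 13 gives 4 > 0. Violating.
Others report (5, 13, 13): truth gives 0; report 13 gives 4 > 0. Violating.
Others report (5, 13, 17): truth gives 0; report 5 gives 12 > 0. Violating.
Others report (5, 17, 5): truth gives 0; report 13 gives 4 > 0. Violating.
Others report (5, 5, 5): truth gives 0; no alternative beats it.
Others report (5, 5, 13): truth gives 0; no alternative beats it.
(Checking all 27 profiles: 23 have a profitable deviation, 4 do not.)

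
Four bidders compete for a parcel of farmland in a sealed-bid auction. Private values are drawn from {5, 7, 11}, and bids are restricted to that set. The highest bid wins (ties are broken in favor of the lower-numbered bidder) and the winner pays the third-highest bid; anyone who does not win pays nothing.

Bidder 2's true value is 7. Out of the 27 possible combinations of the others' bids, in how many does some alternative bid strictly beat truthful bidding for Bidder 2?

3

Others bid (5, 5, 11): truth gives 0; bid 11 gives 2 > 0. Violating.
Others bid (5, 11, 5): truth gives 0; bid 11 gives 2 > 0. Violating.
Others bid (7, 5, 5): truth gives 0; bid 11 gives 2 > 0. Violating.
Others bid (5, 5, 5): truth gives 2; no alternative beats it.
Others bid (5, 5, 7): truth gives 2; no alternative beats it.
(Checking all 27 profiles: 3 have a profitable deviation, 24 do not.)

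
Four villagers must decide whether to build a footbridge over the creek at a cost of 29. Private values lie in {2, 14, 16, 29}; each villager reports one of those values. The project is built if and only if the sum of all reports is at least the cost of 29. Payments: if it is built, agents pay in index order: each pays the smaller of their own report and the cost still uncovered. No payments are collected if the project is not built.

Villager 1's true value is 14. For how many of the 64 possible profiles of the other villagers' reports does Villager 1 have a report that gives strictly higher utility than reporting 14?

Others report (2, 2, 29): truth gives 0; report 2 gives 12 > 0. Violating.
Others report (2, 14, 14): truth gives 0; report 2 gives 12 > 0. Violating.
Others report (2, 14, 16): truth gives 0; report 2 gives 12 > 0. Violating.
Others report (2, 14, 29): truth gives 0; report 2 gives 12 > 0. Violating.
Others report (2, 2, 2): truth gives 0; no alternative beats it.
Others report (2, 2, 14): truth gives 0; no alternative beats it.
(Checking all 64 profiles: 57 have a profitable deviation, 7 do not.)

57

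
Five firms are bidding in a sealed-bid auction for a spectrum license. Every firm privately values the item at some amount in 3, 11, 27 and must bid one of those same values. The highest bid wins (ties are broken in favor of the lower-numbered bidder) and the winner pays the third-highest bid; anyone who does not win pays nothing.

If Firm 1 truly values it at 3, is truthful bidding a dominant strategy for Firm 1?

Check each profile of the others' bids and compare truth against every alternative bid.
Others bid (3, 3, 11, 11): truth gives 0, best alternative gives -8.
Others bid (3, 11, 3, 11): truth gives 0, best alternative gives -8.
Others bid (3, 11, 11, 3): truth gives 0, best alternative gives -8.
Others bid (3, 11, 11, 11): truth gives 0, best alternative gives -8.
Others bid (11, 3, 3, 11): truth gives 0, best alternative gives -8.
Others bid (11, 3, 11, 3): truth gives 0, best alternative gives -8.
(Remaining 75 profiles checked similarly; truth is weakly best in each.)
In every case the truthful bid is at least as good as any alternative, so it is a dominant strategy.

Yes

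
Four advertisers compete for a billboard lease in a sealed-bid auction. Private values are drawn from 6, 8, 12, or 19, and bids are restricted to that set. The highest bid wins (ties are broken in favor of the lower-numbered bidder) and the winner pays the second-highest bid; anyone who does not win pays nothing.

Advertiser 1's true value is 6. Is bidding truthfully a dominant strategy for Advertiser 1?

Check each profile of the others' bids and compare truth against every alternative bid.
Others bid (6, 6, 8): truth gives 0, best alternative gives -2.
Others bid (6, 8, 6): truth gives 0, best alternative gives -2.
Others bid (6, 8, 8): truth gives 0, best alternative gives -2.
Others bid (8, 6, 6): truth gives 0, best alternative gives -2.
Others bid (8, 6, 8): truth gives 0, best alternative gives -2.
Others bid (8, 8, 6): truth gives 0, best alternative gives -2.
(Remaining 58 profiles checked similarly; truth is weakly best in each.)
In every case the truthful bid is at least as good as any alternative, so it is a dominant strategy.

Yes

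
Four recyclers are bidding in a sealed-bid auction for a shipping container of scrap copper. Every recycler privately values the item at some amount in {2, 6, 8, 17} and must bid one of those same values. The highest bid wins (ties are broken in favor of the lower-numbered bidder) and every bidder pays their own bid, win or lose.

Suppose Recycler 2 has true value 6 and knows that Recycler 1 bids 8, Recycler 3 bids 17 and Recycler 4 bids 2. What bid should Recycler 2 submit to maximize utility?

Bid 2: loses but pays 2, utility -2.
Bid 6: loses but pays 6, utility -6.
Bid 8: loses but pays 8, utility -8.
Bid 17: wins, pays 17, utility 6 - 17 = -11.
The best choice is 2 with utility -2.

2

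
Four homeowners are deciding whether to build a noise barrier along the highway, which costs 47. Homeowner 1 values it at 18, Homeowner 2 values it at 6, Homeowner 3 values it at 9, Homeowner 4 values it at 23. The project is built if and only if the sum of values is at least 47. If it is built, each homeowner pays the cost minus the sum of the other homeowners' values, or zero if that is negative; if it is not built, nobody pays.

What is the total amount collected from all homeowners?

Total value 56 ≥ cost 47, so it is built.
Homeowner 1: others sum to 38; max(0, 47 - 38) = 9.
Homeowner 2: others sum to 50; max(0, 47 - 50) = 0.
Homeowner 3: others sum to 47; max(0, 47 - 47) = 0.
Homeowner 4: others sum to 33; max(0, 47 - 33) = 14.
Total collected = 9 + 0 + 0 + 14 = 23.

23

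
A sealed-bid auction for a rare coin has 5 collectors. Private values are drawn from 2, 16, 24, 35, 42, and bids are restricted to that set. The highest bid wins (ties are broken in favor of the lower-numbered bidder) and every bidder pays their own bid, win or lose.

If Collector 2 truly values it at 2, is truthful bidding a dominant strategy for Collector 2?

Yes

Check each profile of the others' bids and compare truth against every alternative bid.
Others bid (2, 2, 2, 24): truth gives -2, best alternative gives -16.
Others bid (2, 2, 2, 35): truth gives -2, best alternative gives -16.
Others bid (2, 2, 2, 42): truth gives -2, best alternative gives -16.
Others bid (2, 2, 16, 24): truth gives -2, best alternative gives -16.
Others bid (2, 2, 16, 35): truth gives -2, best alternative gives -16.
Others bid (2, 2, 16, 42): truth gives -2, best alternative gives -16.
(Remaining 619 profiles checked similarly; truth is weakly best in each.)
In every case the truthful bid is at least as good as any alternative, so it is a dominant strategy.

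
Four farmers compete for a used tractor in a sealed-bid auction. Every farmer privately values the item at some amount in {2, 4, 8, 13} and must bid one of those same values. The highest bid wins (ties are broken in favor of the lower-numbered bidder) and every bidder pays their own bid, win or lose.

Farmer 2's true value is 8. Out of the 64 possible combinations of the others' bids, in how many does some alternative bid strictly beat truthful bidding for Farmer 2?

Others bid (2, 2, 2): truth gives 0; bid 4 gives 4 > 0. Violating.
Others bid (2, 2, 4): truth gives 0; bid 4 gives 4 > 0. Violating.
Others bid (2, 2, 13): truth gives -8; bid 2 gives -2 > -8. Violating.
Others bid (2, 4, 2): truth gives 0; bid 4 gives 4 > 0. Violating.
Others bid (2, 2, 8): truth gives 0; no alternative beats it.
Others bid (2, 4, 8): truth gives 0; no alternative beats it.
(Checking all 64 profiles: 50 have a profitable deviation, 14 do not.)

50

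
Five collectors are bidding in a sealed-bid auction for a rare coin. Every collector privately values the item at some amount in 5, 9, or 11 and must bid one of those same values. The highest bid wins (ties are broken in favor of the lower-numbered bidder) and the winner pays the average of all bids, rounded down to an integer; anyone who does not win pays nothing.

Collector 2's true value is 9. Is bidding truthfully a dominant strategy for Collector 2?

No

Consider the case where Collector 1 bids 5, Collector 3 bids 5, Collector 4 bids 5 and Collector 5 bids 11.
Truthful bid 9: loses, pays 0, utility 0.
Bid 11 instead: wins, pays 7, utility 9 - 7 = 2.
Since 2 > 0, bidding 11 is strictly better here, so truthful bidding is not dominant.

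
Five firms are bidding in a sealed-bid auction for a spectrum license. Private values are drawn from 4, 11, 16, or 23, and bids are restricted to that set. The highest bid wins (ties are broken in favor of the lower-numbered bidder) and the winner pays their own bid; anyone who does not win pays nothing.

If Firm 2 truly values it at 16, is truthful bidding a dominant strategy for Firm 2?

No

Consider the case where Firm 1 bids 4, Firm 3 bids 4, Firm 4 bids 4 and Firm 5 bids 4.
Truthful bid 16: wins, pays 16, utility 16 - 16 = 0.
Bid 11 instead: wins, pays 11, utility 16 - 11 = 5.
Since 5 > 0, bidding 11 is strictly better here, so truthful bidding is not dominant.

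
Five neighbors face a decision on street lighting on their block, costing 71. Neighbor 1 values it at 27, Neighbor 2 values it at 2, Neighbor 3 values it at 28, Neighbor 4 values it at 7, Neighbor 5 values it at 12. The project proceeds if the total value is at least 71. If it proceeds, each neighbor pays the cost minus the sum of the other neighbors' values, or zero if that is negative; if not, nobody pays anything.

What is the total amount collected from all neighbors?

54

Total value 76 ≥ cost 71, so it is built.
Neighbor 1: others sum to 49; max(0, 71 - 49) = 22.
Neighbor 2: others sum to 74; max(0, 71 - 74) = 0.
Neighbor 3: others sum to 48; max(0, 71 - 48) = 23.
Neighbor 4: others sum to 69; max(0, 71 - 69) = 2.
Neighbor 5: others sum to 64; max(0, 71 - 64) = 7.
Total collected = 22 + 0 + 23 + 2 + 7 = 54.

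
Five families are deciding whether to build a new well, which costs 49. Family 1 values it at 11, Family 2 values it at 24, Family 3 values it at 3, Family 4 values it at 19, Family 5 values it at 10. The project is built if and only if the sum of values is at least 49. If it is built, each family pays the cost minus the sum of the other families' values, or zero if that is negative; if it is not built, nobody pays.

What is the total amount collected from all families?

7

Total value 67 ≥ cost 49, so it is built.
Family 1: others sum to 56; max(0, 49 - 56) = 0.
Family 2: others sum to 43; max(0, 49 - 43) = 6.
Family 3: others sum to 64; max(0, 49 - 64) = 0.
Family 4: others sum to 48; max(0, 49 - 48) = 1.
Family 5: others sum to 57; max(0, 49 - 57) = 0.
Total collected = 0 + 6 + 0 + 1 + 0 = 7.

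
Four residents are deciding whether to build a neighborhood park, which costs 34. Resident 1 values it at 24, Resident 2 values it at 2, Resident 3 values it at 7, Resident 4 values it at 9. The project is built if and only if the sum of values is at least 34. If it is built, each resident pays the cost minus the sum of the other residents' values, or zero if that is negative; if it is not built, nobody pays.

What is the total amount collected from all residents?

Total value 42 ≥ cost 34, so it is built.
Resident 1: others sum to 18; max(0, 34 - 18) = 16.
Resident 2: others sum to 40; max(0, 34 - 40) = 0.
Resident 3: others sum to 35; max(0, 34 - 35) = 0.
Resident 4: others sum to 33; max(0, 34 - 33) = 1.
Total collected = 16 + 0 + 0 + 1 = 17.

17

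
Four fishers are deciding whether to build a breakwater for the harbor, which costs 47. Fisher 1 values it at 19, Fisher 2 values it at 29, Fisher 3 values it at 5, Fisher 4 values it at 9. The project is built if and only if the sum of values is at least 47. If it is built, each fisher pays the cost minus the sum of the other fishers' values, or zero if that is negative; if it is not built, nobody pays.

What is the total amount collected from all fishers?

18

Total value 62 ≥ cost 47, so it is built.
Fisher 1: others sum to 43; max(0, 47 - 43) = 4.
Fisher 2: others sum to 33; max(0, 47 - 33) = 14.
Fisher 3: others sum to 57; max(0, 47 - 57) = 0.
Fisher 4: others sum to 53; max(0, 47 - 53) = 0.
Total collected = 4 + 14 + 0 + 0 = 18.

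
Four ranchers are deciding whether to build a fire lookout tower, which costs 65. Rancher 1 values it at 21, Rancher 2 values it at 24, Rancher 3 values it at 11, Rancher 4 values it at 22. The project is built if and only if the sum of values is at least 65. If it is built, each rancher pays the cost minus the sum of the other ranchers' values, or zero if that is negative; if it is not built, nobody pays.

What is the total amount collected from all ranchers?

28

Total value 78 ≥ cost 65, so it is built.
Rancher 1: others sum to 57; max(0, 65 - 57) = 8.
Rancher 2: others sum to 54; max(0, 65 - 54) = 11.
Rancher 3: others sum to 67; max(0, 65 - 67) = 0.
Rancher 4: others sum to 56; max(0, 65 - 56) = 9.
Total collected = 8 + 11 + 0 + 9 = 28.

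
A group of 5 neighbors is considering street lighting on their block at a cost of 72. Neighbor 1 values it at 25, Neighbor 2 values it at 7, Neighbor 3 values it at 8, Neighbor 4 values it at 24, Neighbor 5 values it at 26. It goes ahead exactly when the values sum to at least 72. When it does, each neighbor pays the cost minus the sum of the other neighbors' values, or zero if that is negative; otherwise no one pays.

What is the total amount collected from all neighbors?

21

Total value 90 ≥ cost 72, so it is built.
Neighbor 1: others sum to 65; max(0, 72 - 65) = 7.
Neighbor 2: others sum to 83; max(0, 72 - 83) = 0.
Neighbor 3: others sum to 82; max(0, 72 - 82) = 0.
Neighbor 4: others sum to 66; max(0, 72 - 66) = 6.
Neighbor 5: others sum to 64; max(0, 72 - 64) = 8.
Total collected = 7 + 0 + 0 + 6 + 8 = 21.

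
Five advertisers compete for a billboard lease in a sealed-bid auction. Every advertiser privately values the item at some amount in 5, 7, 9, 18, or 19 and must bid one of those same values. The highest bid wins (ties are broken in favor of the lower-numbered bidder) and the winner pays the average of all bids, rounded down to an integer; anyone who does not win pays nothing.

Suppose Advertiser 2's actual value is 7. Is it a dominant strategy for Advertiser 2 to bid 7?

No

Consider the case where Advertiser 1 bids 5, Advertiser 3 bids 5, Advertiser 4 bids 5 and Advertiser 5 bids 9.
Truthful bid 7: loses, pays 0, utility 0.
Bid 9 instead: wins, pays 6, utility 7 - 6 = 1.
Since 1 > 0, bidding 9 is strictly better here, so truthful bidding is not dominant.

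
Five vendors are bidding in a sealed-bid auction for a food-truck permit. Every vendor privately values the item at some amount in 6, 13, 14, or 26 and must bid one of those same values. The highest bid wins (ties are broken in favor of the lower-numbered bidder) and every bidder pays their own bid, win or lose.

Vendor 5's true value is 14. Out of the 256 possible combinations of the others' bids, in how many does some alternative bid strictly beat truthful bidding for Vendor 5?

241

Others bid (6, 6, 6, 6): truth gives 0; bid 13 gives 1 > 0. Violating.
Others bid (6, 6, 6, 14): truth gives -14; bid 6 gives -6 > -14. Violating.
Others bid (6, 6, 6, 26): truth gives -14; bid 6 gives -6 > -14. Violating.
Others bid (6, 6, 13, 14): truth gives -14; bid 6 gives -6 > -14. Violating.
Others bid (6, 6, 6, 13): truth gives 0; no alternative beats it.
Others bid (6, 6, 13, 6): truth gives 0; no alternative beats it.
(Checking all 256 profiles: 241 have a profitable deviation, 15 do not.)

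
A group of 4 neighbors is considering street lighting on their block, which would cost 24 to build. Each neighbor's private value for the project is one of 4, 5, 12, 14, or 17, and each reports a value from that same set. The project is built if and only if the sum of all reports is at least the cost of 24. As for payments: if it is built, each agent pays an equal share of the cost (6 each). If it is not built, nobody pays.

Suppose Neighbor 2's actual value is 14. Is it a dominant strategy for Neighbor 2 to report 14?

Yes

Check each profile of the others' reports and compare truth against every alternative report.
Others report (4, 4, 4): truth gives 8, best alternative gives 8.
Others report (4, 4, 5): truth gives 8, best alternative gives 8.
Others report (4, 4, 12): truth gives 8, best alternative gives 8.
Others report (4, 4, 14): truth gives 8, best alternative gives 8.
Others report (4, 4, 17): truth gives 8, best alternative gives 8.
Others report (4, 5, 4): truth gives 8, best alternative gives 8.
(Remaining 119 profiles checked similarly; truth is weakly best in each.)
In every case the truthful report is at least as good as any alternative, so it is a dominant strategy.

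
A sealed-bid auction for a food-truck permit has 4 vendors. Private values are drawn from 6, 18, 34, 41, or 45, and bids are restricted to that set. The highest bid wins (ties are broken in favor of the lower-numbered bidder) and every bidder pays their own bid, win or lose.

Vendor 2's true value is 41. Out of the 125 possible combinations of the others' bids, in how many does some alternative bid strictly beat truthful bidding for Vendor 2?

Others bid (6, 6, 6): truth gives 0; bid 18 gives 23 > 0. Violating.
Others bid (6, 6, 18): truth gives 0; bid 18 gives 23 > 0. Violating.
Others bid (6, 6, 34): truth gives 0; bid 34 gives 7 > 0. Violating.
Others bid (6, 6, 45): truth gives -41; bid 45 gives -4 > -41. Violating.
Others bid (6, 6, 41): truth gives 0; no alternative beats it.
Others bid (6, 18, 41): truth gives 0; no alternative beats it.
(Checking all 125 profiles: 95 have a profitable deviation, 30 do not.)

95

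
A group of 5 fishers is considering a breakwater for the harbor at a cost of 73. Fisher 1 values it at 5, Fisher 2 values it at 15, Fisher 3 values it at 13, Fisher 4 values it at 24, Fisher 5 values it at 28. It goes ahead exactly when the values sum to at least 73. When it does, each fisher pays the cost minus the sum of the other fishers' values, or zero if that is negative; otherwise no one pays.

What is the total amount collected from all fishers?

32

Total value 85 ≥ cost 73, so it is built.
Fisher 1: others sum to 80; max(0, 73 - 80) = 0.
Fisher 2: others sum to 70; max(0, 73 - 70) = 3.
Fisher 3: others sum to 72; max(0, 73 - 72) = 1.
Fisher 4: others sum to 61; max(0, 73 - 61) = 12.
Fisher 5: others sum to 57; max(0, 73 - 57) = 16.
Total collected = 0 + 3 + 1 + 12 + 16 = 32.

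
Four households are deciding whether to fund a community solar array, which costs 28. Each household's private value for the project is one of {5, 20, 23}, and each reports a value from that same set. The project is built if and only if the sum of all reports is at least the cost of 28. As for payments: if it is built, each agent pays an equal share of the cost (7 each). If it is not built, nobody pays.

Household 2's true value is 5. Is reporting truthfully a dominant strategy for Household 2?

Yes

Check each profile of the others' reports and compare truth against every alternative report.
Others report (5, 5, 5): truth gives 0, best alternative gives -2.
Others report (5, 5, 20): truth gives -2, best alternative gives -2.
Others report (5, 5, 23): truth gives -2, best alternative gives -2.
Others report (5, 20, 5): truth gives -2, best alternative gives -2.
Others report (5, 20, 20): truth gives -2, best alternative gives -2.
Others report (5, 20, 23): truth gives -2, best alternative gives -2.
(Remaining 21 profiles checked similarly; truth is weakly best in each.)
In every case the truthful report is at least as good as any alternative, so it is a dominant strategy.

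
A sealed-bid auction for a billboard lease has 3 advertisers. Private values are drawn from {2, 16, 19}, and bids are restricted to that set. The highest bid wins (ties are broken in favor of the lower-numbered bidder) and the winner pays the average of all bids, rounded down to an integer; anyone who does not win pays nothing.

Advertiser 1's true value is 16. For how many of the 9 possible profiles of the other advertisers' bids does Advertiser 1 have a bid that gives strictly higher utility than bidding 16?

3

Others bid (2, 2): truth gives 10; bid 2 gives 14 > 10. Violating.
Others bid (2, 19): truth gives 0; bid 19 gives 3 > 0. Violating.
Others bid (19, 2): truth gives 0; bid 19 gives 3 > 0. Violating.
Others bid (2, 16): truth gives 5; no alternative beats it.
Others bid (16, 2): truth gives 5; no alternative beats it.
(Checking all 9 profiles: 3 have a profitable deviation, 6 do not.)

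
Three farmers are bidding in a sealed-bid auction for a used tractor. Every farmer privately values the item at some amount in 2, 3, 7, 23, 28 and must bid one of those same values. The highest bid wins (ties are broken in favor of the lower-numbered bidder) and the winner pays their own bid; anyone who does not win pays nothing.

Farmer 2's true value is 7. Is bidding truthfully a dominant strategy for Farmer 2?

No

Consider the case where Farmer 1 bids 2 and Farmer 3 bids 2.
Truthful bid 7: wins, pays 7, utility 7 - 7 = 0.
Bid 3 instead: wins, pays 3, utility 7 - 3 = 4.
Since 4 > 0, bidding 3 is strictly better here, so truthful bidding is not dominant.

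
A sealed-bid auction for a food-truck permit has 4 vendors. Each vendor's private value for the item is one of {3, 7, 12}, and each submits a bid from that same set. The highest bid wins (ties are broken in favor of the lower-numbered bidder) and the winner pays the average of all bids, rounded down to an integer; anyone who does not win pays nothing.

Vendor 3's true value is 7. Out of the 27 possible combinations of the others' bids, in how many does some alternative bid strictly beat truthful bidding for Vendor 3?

2

Others bid (3, 7, 3): truth gives 0; bid 12 gives 1 > 0. Violating.
Others bid (7, 3, 3): truth gives 0; bid 12 gives 1 > 0. Violating.
Others bid (3, 3, 3): truth gives 3; no alternative beats it.
Others bid (3, 3, 7): truth gives 2; no alternative beats it.
(Checking all 27 profiles: 2 have a profitable deviation, 25 do not.)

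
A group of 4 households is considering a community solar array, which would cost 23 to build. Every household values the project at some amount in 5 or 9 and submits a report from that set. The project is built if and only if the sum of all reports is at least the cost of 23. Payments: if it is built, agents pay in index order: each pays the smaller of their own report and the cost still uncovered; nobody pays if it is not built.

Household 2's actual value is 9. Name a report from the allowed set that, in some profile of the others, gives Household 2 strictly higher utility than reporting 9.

Suppose Household 1 reports 5, Household 3 reports 5 and Household 4 reports 9.
Report 9: project built, pays 9, utility 9 - 9 = 0.
Report 5: project built, pays 5, utility 9 - 5 = 4.
So reporting 5 beats truth here (4 > 0).

5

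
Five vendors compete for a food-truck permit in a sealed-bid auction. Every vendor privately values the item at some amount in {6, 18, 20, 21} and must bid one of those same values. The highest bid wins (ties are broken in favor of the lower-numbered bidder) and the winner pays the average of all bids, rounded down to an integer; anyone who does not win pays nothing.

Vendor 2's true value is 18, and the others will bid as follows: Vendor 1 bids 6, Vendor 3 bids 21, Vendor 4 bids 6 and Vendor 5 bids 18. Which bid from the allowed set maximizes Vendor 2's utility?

Bid 6: loses, pays 0, utility 0.
Bid 18: loses, pays 0, utility 0.
Bid 20: loses, pays 0, utility 0.
Bid 21: wins, pays 14, utility 18 - 14 = 4.
The best choice is 21 with utility 4.

21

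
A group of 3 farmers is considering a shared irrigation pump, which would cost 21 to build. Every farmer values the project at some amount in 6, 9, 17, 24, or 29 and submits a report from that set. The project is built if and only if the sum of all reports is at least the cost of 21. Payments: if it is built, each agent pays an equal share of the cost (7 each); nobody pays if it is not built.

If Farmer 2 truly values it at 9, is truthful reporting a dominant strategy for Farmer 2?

Yes

Check each profile of the others' reports and compare truth against every alternative report.
Others report (6, 6): truth gives 2, best alternative gives 2.
Others report (6, 9): truth gives 2, best alternative gives 2.
Others report (6, 17): truth gives 2, best alternative gives 2.
Others report (6, 24): truth gives 2, best alternative gives 2.
Others report (6, 29): truth gives 2, best alternative gives 2.
Others report (9, 6): truth gives 2, best alternative gives 2.
(Remaining 19 profiles checked similarly; truth is weakly best in each.)
In every case the truthful report is at least as good as any alternative, so it is a dominant strategy.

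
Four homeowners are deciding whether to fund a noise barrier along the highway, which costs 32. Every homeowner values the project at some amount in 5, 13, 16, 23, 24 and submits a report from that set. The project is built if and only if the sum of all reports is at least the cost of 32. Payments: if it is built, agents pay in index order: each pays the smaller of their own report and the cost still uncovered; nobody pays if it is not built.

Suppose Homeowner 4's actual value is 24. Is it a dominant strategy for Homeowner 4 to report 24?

Yes

Check each profile of the others' reports and compare truth against every alternative report.
Others report (5, 5, 23): truth gives 24, best alternative gives 24.
Others report (5, 5, 24): truth gives 24, best alternative gives 24.
Others report (5, 13, 16): truth gives 24, best alternative gives 24.
Others report (5, 13, 23): truth gives 24, best alternative gives 24.
Others report (5, 13, 24): truth gives 24, best alternative gives 24.
Others report (5, 16, 13): truth gives 24, best alternative gives 24.
(Remaining 119 profiles checked similarly; truth is weakly best in each.)
In every case the truthful report is at least as good as any alternative, so it is a dominant strategy.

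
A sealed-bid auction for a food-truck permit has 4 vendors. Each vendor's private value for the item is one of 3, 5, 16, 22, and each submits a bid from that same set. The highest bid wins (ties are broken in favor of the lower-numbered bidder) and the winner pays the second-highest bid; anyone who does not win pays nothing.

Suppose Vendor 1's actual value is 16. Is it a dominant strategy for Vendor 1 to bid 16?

Yes

Check each profile of the others' bids and compare truth against every alternative bid.
Others bid (3, 3, 3): truth gives 13, best alternative gives 13.
Others bid (3, 3, 5): truth gives 11, best alternative gives 11.
Others bid (3, 5, 3): truth gives 11, best alternative gives 11.
Others bid (3, 5, 5): truth gives 11, best alternative gives 11.
Others bid (5, 3, 3): truth gives 11, best alternative gives 11.
Others bid (5, 3, 5): truth gives 11, best alternative gives 11.
(Remaining 58 profiles checked similarly; truth is weakly best in each.)
In every case the truthful bid is at least as good as any alternative, so it is a dominant strategy.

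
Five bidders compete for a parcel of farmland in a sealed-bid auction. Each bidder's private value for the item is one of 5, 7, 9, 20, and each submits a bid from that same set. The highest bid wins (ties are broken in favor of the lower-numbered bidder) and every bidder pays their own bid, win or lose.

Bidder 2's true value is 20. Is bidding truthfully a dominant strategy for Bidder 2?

No

Consider the case where Bidder 1 bids 5, Bidder 3 bids 5, Bidder 4 bids 5 and Bidder 5 bids 5.
Truthful bid 20: wins, pays 20, utility 20 - 20 = 0.
Bid 7 instead: wins, pays 7, utility 20 - 7 = 13.
Since 13 > 0, bidding 7 is strictly better here, so truthful bidding is not dominant.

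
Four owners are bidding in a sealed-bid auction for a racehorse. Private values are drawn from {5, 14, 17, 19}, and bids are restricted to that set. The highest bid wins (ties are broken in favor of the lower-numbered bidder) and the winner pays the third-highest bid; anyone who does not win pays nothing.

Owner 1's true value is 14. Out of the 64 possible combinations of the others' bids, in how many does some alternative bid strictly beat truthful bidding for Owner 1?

6

Others bid (5, 5, 17): truth gives 0; bid 17 gives 9 > 0. Violating.
Others bid (5, 5, 19): truth gives 0; bid 19 gives 9 > 0. Violating.
Others bid (5, 17, 5): truth gives 0; bid 17 gives 9 > 0. Violating.
Others bid (5, 19, 5): truth gives 0; bid 19 gives 9 > 0. Violating.
Others bid (5, 5, 5): truth gives 9; no alternative beats it.
Others bid (5, 5, 14): truth gives 9; no alternative beats it.
(Checking all 64 profiles: 6 have a profitable deviation, 58 do not.)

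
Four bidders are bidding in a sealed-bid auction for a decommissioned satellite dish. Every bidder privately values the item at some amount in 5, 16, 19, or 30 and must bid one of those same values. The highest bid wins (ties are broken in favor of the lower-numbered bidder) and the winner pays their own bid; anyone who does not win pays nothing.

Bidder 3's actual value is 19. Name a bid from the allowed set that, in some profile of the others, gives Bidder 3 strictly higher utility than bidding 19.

16

Suppose Bidder 1 bids 5, Bidder 2 bids 5 and Bidder 4 bids 5.
Bid 19: wins, pays 19, utility 19 - 19 = 0.
Bid 16: wins, pays 16, utility 19 - 16 = 3.
So bidding 16 beats truth here (3 > 0).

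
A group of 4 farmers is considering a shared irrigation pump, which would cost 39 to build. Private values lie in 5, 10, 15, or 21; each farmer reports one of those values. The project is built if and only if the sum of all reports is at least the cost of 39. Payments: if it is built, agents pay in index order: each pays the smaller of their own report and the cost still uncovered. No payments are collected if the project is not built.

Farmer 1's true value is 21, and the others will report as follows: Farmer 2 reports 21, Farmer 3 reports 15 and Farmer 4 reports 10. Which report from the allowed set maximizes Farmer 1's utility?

5

Report 5: project built, pays 5, utility 21 - 5 = 16.
Report 10: project built, pays 10, utility 21 - 10 = 11.
Report 15: project built, pays 15, utility 21 - 15 = 6.
Report 21: project built, pays 21, utility 21 - 21 = 0.
The best choice is 5 with utility 16.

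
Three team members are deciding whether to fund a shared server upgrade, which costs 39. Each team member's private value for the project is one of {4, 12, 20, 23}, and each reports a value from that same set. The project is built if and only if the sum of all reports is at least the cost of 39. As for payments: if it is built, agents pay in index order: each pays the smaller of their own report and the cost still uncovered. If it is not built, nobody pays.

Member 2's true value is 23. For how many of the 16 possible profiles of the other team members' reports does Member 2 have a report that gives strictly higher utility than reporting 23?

Others report (4, 20): truth gives 0; report 20 gives 3 > 0. Violating.
Others report (4, 23): truth gives 0; report 12 gives 11 > 0. Violating.
Others report (12, 12): truth gives 0; report 20 gives 3 > 0. Violating.
Others report (12, 20): truth gives 0; report 12 gives 11 > 0. Violating.
Others report (4, 4): truth gives 0; no alternative beats it.
Others report (4, 12): truth gives 0; no alternative beats it.
(Checking all 16 profiles: 12 have a profitable deviation, 4 do not.)

12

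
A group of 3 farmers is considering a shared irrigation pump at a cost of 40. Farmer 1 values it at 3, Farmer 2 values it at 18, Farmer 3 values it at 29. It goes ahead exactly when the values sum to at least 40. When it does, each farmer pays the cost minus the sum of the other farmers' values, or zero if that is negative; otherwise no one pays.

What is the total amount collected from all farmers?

27

Total value 50 ≥ cost 40, so it is built.
Farmer 1: others sum to 47; max(0, 40 - 47) = 0.
Farmer 2: others sum to 32; max(0, 40 - 32) = 8.
Farmer 3: others sum to 21; max(0, 40 - 21) = 19.
Total collected = 0 + 8 + 19 = 27.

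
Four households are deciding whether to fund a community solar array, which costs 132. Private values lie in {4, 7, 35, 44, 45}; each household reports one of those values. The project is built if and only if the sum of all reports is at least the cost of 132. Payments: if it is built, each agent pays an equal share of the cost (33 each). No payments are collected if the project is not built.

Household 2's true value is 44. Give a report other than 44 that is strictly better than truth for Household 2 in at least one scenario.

Suppose Household 1 reports 7, Household 3 reports 35 and Household 4 reports 45.
Report 44: project not built, utility 0.
Report 45: project built, pays 33, utility 44 - 33 = 11.
So reporting 45 beats truth here (11 > 0).

45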